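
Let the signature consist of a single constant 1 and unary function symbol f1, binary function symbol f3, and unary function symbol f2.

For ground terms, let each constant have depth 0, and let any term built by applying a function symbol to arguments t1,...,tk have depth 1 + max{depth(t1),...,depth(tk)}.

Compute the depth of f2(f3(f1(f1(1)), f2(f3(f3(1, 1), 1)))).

5

depth(f1(1)) = 1 + depth(1) = 1 + 0 = 1
depth(f1(f1(1))) = 1 + depth(f1(1)) = 1 + 1 = 2
depth(f3(1, 1)) = 1 + max(0, 0) = 1
depth(f3(f3(1, 1), 1)) = 1 + max(1, 0) = 2
depth(f2(f3(f3(1, 1), 1))) = 1 + depth(f3(f3(1, 1), 1)) = 1 + 2 = 3
depth(f3(f1(f1(1)), f2(f3(f3(1, 1), 1)))) = 1 + max(2, 3) = 4
depth(f2(f3(f1(f1(1)), f2(f3(f3(1, 1), 1))))) = 1 + depth(f3(f1(f1(1)), f2(f3(f3(1, 1), 1)))) = 1 + 4 = 5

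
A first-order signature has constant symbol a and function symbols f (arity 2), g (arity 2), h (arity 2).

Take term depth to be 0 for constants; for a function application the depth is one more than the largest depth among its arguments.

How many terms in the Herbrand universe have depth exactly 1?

3

Count level by level. With function symbols f/2, g/2, h/2, the terms of depth ≤ k are the 1 constant together with each function applied to depth-≤(k−1) tuples, so N_k = 1 + N_{k-1}^2 + N_{k-1}^2 + N_{k-1}^2.
N_0 = 1
N_1 = 1 + 1^2 + 1^2 + 1^2 = 4
Terms of depth exactly 1: N_1 − N_0 = 4 − 1 = 3.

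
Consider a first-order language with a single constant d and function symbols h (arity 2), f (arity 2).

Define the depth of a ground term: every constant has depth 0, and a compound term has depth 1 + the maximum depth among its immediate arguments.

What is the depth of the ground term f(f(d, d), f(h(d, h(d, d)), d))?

depth(f(d, d)) = 1 + max(0, 0) = 1
depth(h(d, d)) = 1 + max(0, 0) = 1
depth(h(d, h(d, d))) = 1 + max(0, 1) = 2
depth(f(h(d, h(d, d)), d)) = 1 + max(2, 0) = 3
depth(f(f(d, d), f(h(d, h(d, d)), d))) = 1 + max(1, 3) = 4

4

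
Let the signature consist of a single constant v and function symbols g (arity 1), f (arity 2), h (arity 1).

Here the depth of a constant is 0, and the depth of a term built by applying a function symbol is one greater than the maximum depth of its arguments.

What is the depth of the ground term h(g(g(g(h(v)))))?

5

depth(h(v)) = 1 + depth(v) = 1 + 0 = 1
depth(g(h(v))) = 1 + depth(h(v)) = 1 + 1 = 2
depth(g(g(h(v)))) = 1 + depth(g(h(v))) = 1 + 2 = 3
depth(g(g(g(h(v))))) = 1 + depth(g(g(h(v)))) = 1 + 3 = 4
depth(h(g(g(g(h(v)))))) = 1 + depth(g(g(g(h(v))))) = 1 + 4 = 5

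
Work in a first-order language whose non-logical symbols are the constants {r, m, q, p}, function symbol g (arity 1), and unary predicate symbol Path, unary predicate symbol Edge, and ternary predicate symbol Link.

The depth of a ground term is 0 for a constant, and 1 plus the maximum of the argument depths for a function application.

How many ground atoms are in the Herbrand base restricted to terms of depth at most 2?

1752

First count ground terms of depth ≤ 2.
Write N_k for the number of ground terms of depth ≤ k. A term of depth ≤ k is either a constant or a function symbol applied to arguments of depth ≤ k−1, so N_k = 4 + N_{k-1}.
N_0 = 4
N_1 = 4 + 4 = 8
N_2 = 4 + 8 = 12
Explicitly: r, m, q, p, g(r), g(m), g(q), g(p), g(g(r)), g(g(m)), g(g(q)), g(g(p)).
So |H| = 12.
A ground atom is a predicate applied to a tuple of terms from H, so the count is the sum over predicates of |H|^arity:
  Path: 12;  Edge: 12;  Link: 12^3 = 1728
Total ground atoms: 12 + 12 + 1728 = 1752.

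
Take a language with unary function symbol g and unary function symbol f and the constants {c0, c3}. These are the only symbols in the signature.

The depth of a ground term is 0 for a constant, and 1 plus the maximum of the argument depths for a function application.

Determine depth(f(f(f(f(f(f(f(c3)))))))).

depth(f(c3)) = 1 + depth(c3) = 1 + 0 = 1
depth(f(f(c3))) = 1 + depth(f(c3)) = 1 + 1 = 2
depth(f(f(f(c3)))) = 1 + depth(f(f(c3))) = 1 + 2 = 3
depth(f(f(f(f(c3))))) = 1 + depth(f(f(f(c3)))) = 1 + 3 = 4
depth(f(f(f(f(f(c3)))))) = 1 + depth(f(f(f(f(c3))))) = 1 + 4 = 5
depth(f(f(f(f(f(f(c3))))))) = 1 + depth(f(f(f(f(f(c3)))))) = 1 + 5 = 6
depth(f(f(f(f(f(f(f(c3)))))))) = 1 + depth(f(f(f(f(f(f(c3))))))) = 1 + 6 = 7

7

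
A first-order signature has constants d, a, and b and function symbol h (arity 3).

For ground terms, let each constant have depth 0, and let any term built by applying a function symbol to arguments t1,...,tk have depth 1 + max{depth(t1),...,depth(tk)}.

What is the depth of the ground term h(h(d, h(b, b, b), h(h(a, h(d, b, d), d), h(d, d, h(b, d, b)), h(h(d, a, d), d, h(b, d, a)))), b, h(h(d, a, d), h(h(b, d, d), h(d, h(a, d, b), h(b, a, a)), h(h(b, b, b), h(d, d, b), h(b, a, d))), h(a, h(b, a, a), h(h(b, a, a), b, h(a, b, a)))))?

depth(h(b, b, b)) = 1 + max(0, 0, 0) = 1
depth(h(d, b, d)) = 1 + max(0, 0, 0) = 1
depth(h(a, h(d, b, d), d)) = 1 + max(0, 1, 0) = 2
depth(h(b, d, b)) = 1 + max(0, 0, 0) = 1
depth(h(d, d, h(b, d, b))) = 1 + max(0, 0, 1) = 2
depth(h(d, a, d)) = 1 + max(0, 0, 0) = 1
depth(h(b, d, a)) = 1 + max(0, 0, 0) = 1
depth(h(h(d, a, d), d, h(b, d, a))) = 1 + max(1, 0, 1) = 2
depth(h(h(a, h(d, b, d), d), h(d, d, h(b, d, b)), h(h(d, a, d), d, h(b, d, a)))) = 1 + max(2, 2, 2) = 3
depth(h(d, h(b, b, b), h(h(a, h(d, b, d), d), h(d, d, h(b, d, b)), h(h(d, a, d), d, h(b, d, a))))) = 1 + max(0, 1, 3) = 4
depth(h(b, d, d)) = 1 + max(0, 0, 0) = 1
depth(h(a, d, b)) = 1 + max(0, 0, 0) = 1
depth(h(b, a, a)) = 1 + max(0, 0, 0) = 1
depth(h(d, h(a, d, b), h(b, a, a))) = 1 + max(0, 1, 1) = 2
depth(h(d, d, b)) = 1 + max(0, 0, 0) = 1
depth(h(b, a, d)) = 1 + max(0, 0, 0) = 1
depth(h(h(b, b, b), h(d, d, b), h(b, a, d))) = 1 + max(1, 1, 1) = 2
depth(h(h(b, d, d), h(d, h(a, d, b), h(b, a, a)), h(h(b, b, b), h(d, d, b), h(b, a, d)))) = 1 + max(1, 2, 2) = 3
depth(h(a, b, a)) = 1 + max(0, 0, 0) = 1
depth(h(h(b, a, a), b, h(a, b, a))) = 1 + max(1, 0, 1) = 2
depth(h(a, h(b, a, a), h(h(b, a, a), b, h(a, b, a)))) = 1 + max(0, 1, 2) = 3
depth(h(h(d, a, d), h(h(b, d, d), h(d, h(a, d, b), h(b, a, a)), h(h(b, b, b), h(d, d, b), h(b, a, d))), h(a, h(b, a, a), h(h(b, a, a), b, h(a, b, a))))) = 1 + max(1, 3, 3) = 4
depth(h(h(d, h(b, b, b), h(h(a, h(d, b, d), d), h(d, d, h(b, d, b)), h(h(d, a, d), d, h(b, d, a)))), b, h(h(d, a, d), h(h(b, d, d), h(d, h(a, d, b), h(b, a, a)), h(h(b, b, b), h(d, d, b), h(b, a, d))), h(a, h(b, a, a), h(h(b, a, a), b, h(a, b, a)))))) = 1 + max(4, 0, 4) = 5

5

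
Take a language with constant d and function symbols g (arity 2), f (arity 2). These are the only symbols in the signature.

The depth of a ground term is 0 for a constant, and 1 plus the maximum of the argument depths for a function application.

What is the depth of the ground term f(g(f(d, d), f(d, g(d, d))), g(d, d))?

4

depth(f(d, d)) = 1 + max(0, 0) = 1
depth(g(d, d)) = 1 + max(0, 0) = 1
depth(f(d, g(d, d))) = 1 + max(0, 1) = 2
depth(g(f(d, d), f(d, g(d, d)))) = 1 + max(1, 2) = 3
depth(f(g(f(d, d), f(d, g(d, d))), g(d, d))) = 1 + max(3, 1) = 4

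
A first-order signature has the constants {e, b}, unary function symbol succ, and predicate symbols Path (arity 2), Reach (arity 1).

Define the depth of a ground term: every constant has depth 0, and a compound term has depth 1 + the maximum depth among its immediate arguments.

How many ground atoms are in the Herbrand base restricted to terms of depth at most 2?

42

First count ground terms of depth ≤ 2.
Write N_k for the number of ground terms of depth ≤ k. A term of depth ≤ k is either a constant or a function symbol applied to arguments of depth ≤ k−1, so N_k = 2 + N_{k-1}.
N_0 = 2
N_1 = 2 + 2 = 4
N_2 = 2 + 4 = 6
Explicitly: e, b, succ(e), succ(b), succ(succ(e)), succ(succ(b)).
So |H| = 6.
For each predicate symbol, the number of ground atoms is |H| raised to its arity; summing:
  Path: 6^2 = 36;  Reach: 6
Total ground atoms: 36 + 6 = 42.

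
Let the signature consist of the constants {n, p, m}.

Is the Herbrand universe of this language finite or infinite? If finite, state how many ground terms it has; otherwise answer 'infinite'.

There are no function symbols, so every ground term is one of the 3 constants.
The Herbrand universe is {n, p, m}, which is finite with 3 elements.

3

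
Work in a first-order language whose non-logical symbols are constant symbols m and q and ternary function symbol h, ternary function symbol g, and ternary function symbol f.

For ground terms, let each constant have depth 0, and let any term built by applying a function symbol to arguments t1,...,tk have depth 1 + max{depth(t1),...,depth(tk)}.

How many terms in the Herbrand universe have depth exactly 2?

52704

Count level by level. With function symbols h/3, g/3, f/3, the terms of depth ≤ k are the 2 constants together with each function applied to depth-≤(k−1) tuples, so N_k = 2 + N_{k-1}^3 + N_{k-1}^3 + N_{k-1}^3.
N_0 = 2
N_1 = 2 + 2^3 + 2^3 + 2^3 = 26
N_2 = 2 + 26^3 + 26^3 + 26^3 = 52730
Terms of depth exactly 2: N_2 − N_1 = 52730 − 26 = 52704.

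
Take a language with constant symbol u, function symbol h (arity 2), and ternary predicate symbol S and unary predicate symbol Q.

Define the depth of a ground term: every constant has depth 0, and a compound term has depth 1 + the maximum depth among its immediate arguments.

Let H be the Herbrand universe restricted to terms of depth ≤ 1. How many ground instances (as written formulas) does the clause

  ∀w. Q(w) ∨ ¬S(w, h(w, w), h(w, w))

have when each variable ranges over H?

2

Ground terms of depth ≤ 1:
  Let N_k = |{terms of depth ≤ k}|. Then N_0 = 1 and N_k = 1 + N_{k-1}^2 for k ≥ 1 (one summand per function symbol, arity giving the exponent).
  N_0 = 1
  N_1 = 1 + 1^2 = 2
  Explicitly: u, h(u, u).
So there are 2 ground terms available for substitution.
The variable w ranges independently over the available ground terms, and distinct assignments produce distinct instances.
Number of ground instances = 2.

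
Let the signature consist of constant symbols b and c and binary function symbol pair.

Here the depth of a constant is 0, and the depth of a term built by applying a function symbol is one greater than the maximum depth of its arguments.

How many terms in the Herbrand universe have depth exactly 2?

Let N_k count ground terms of depth at most k. Each non-constant term of depth ≤ k is some function symbol applied to depth-≤(k−1) arguments, giving N_k = 2 + N_{k-1}^2.
N_0 = 2
N_1 = 2 + 2^2 = 6
N_2 = 2 + 6^2 = 38
Terms of depth exactly 2: N_2 − N_1 = 38 − 6 = 32.

32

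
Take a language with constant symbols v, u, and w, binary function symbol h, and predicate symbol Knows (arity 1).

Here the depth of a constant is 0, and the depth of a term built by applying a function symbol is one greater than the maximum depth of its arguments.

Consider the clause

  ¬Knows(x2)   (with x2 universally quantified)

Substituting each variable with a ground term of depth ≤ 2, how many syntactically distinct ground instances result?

Ground terms of depth ≤ 2:
  Let N_k = |{terms of depth ≤ k}|. Then N_0 = 3 and N_k = 3 + N_{k-1}^2 for k ≥ 1 (one summand per function symbol, arity giving the exponent).
  N_0 = 3
  N_1 = 3 + 3^2 = 12
  N_2 = 3 + 12^2 = 147
So there are 147 ground terms available for substitution.
The clause has 1 distinct variable (x2), which appears in the body. In the free term algebra distinct substitutions yield syntactically distinct ground instances.
Number of ground instances = 147.

147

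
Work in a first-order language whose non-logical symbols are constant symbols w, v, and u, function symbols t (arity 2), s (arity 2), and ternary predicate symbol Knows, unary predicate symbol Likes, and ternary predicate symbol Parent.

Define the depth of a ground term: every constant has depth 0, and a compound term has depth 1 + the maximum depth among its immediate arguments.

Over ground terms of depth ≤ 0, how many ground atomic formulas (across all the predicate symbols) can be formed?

57

First count ground terms of depth ≤ 0.
Count level by level. With function symbols t/2, s/2, the terms of depth ≤ k are the 3 constants together with each function applied to depth-≤(k−1) tuples, so N_k = 3 + N_{k-1}^2 + N_{k-1}^2.
N_0 = 3
So |H| = 3.
A ground atom is a predicate applied to a tuple of terms from H, so the count is the sum over predicates of |H|^arity:
  Knows: 3^3 = 27;  Likes: 3;  Parent: 3^3 = 27
Total ground atoms: 27 + 3 + 27 = 57.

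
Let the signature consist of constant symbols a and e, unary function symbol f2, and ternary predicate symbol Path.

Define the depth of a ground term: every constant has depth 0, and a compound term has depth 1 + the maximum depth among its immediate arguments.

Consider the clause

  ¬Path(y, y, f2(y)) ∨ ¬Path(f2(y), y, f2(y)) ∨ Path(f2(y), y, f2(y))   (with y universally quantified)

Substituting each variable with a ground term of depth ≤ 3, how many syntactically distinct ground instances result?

Ground terms of depth ≤ 3:
  Let N_k count ground terms of depth at most k. Each non-constant term of depth ≤ k is some function symbol applied to depth-≤(k−1) arguments, giving N_k = 2 + N_{k-1}.
  N_0 = 2
  N_1 = 2 + 2 = 4
  N_2 = 2 + 4 = 6
  N_3 = 2 + 6 = 8
  Explicitly: a, e, f2(a), f2(e), f2(f2(a)), f2(f2(e)), f2(f2(f2(a))), f2(f2(f2(e))).
So there are 8 ground terms available for substitution.
There is 1 variable to instantiate (y),  occurring in at least one literal, so different choices give different ground instances.
Number of ground instances = 8.

8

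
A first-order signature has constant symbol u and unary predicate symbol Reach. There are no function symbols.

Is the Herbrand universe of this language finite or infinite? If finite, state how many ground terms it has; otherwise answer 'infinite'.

1

There are no function symbols, so the only ground term is the single constant.
The Herbrand universe is {u}, finite with 1 element.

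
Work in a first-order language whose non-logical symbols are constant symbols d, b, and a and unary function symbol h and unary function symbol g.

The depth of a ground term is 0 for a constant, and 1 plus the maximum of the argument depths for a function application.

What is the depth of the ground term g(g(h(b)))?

3

depth(h(b)) = 1 + depth(b) = 1 + 0 = 1
depth(g(h(b))) = 1 + depth(h(b)) = 1 + 1 = 2
depth(g(g(h(b)))) = 1 + depth(g(h(b))) = 1 + 2 = 3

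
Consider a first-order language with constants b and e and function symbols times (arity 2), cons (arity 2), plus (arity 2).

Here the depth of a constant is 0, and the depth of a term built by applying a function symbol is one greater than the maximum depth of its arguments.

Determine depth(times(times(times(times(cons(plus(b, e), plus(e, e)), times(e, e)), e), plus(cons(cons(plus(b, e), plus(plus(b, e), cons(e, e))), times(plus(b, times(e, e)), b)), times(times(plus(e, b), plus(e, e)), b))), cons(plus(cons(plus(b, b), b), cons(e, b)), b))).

7

depth(plus(b, e)) = 1 + max(0, 0) = 1
depth(plus(e, e)) = 1 + max(0, 0) = 1
depth(cons(plus(b, e), plus(e, e))) = 1 + max(1, 1) = 2
depth(times(e, e)) = 1 + max(0, 0) = 1
depth(times(cons(plus(b, e), plus(e, e)), times(e, e))) = 1 + max(2, 1) = 3
depth(times(times(cons(plus(b, e), plus(e, e)), times(e, e)), e)) = 1 + max(3, 0) = 4
depth(cons(e, e)) = 1 + max(0, 0) = 1
depth(plus(plus(b, e), cons(e, e))) = 1 + max(1, 1) = 2
depth(cons(plus(b, e), plus(plus(b, e), cons(e, e)))) = 1 + max(1, 2) = 3
depth(plus(b, times(e, e))) = 1 + max(0, 1) = 2
depth(times(plus(b, times(e, e)), b)) = 1 + max(2, 0) = 3
depth(cons(cons(plus(b, e), plus(plus(b, e), cons(e, e))), times(plus(b, times(e, e)), b))) = 1 + max(3, 3) = 4
depth(plus(e, b)) = 1 + max(0, 0) = 1
depth(times(plus(e, b), plus(e, e))) = 1 + max(1, 1) = 2
depth(times(times(plus(e, b), plus(e, e)), b)) = 1 + max(2, 0) = 3
depth(plus(cons(cons(plus(b, e), plus(plus(b, e), cons(e, e))), times(plus(b, times(e, e)), b)), times(times(plus(e, b), plus(e, e)), b))) = 1 + max(4, 3) = 5
depth(times(times(times(cons(plus(b, e), plus(e, e)), times(e, e)), e), plus(cons(cons(plus(b, e), plus(plus(b, e), cons(e, e))), times(plus(b, times(e, e)), b)), times(times(plus(e, b), plus(e, e)), b)))) = 1 + max(4, 5) = 6
depth(plus(b, b)) = 1 + max(0, 0) = 1
depth(cons(plus(b, b), b)) = 1 + max(1, 0) = 2
depth(cons(e, b)) = 1 + max(0, 0) = 1
depth(plus(cons(plus(b, b), b), cons(e, b))) = 1 + max(2, 1) = 3
depth(cons(plus(cons(plus(b, b), b), cons(e, b)), b)) = 1 + max(3, 0) = 4
depth(times(times(times(times(cons(plus(b, e), plus(e, e)), times(e, e)), e), plus(cons(cons(plus(b, e), plus(plus(b, e), cons(e, e))), times(plus(b, times(e, e)), b)), times(times(plus(e, b), plus(e, e)), b))), cons(plus(cons(plus(b, b), b), cons(e, b)), b))) = 1 + max(6, 4) = 7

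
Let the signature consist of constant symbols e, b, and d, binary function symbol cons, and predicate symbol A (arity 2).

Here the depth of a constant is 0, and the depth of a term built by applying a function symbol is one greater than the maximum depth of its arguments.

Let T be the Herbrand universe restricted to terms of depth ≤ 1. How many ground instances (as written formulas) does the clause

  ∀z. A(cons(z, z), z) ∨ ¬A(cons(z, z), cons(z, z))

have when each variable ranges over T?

Ground terms of depth ≤ 1:
  Let N_k count ground terms of depth at most k. Each non-constant term of depth ≤ k is some function symbol applied to depth-≤(k−1) arguments, giving N_k = 3 + N_{k-1}^2.
  N_0 = 3
  N_1 = 3 + 3^2 = 12
  Explicitly: e, b, d, cons(e, e), cons(e, b), cons(e, d), cons(b, e), cons(b, b), cons(b, d), cons(d, e), cons(d, b), cons(d, d).
So there are 12 ground terms available for substitution.
The body mentions the single quantified variable z; since ground terms form a free algebra, no two substitutions collapse to the same formula.
Number of ground instances = 12.

12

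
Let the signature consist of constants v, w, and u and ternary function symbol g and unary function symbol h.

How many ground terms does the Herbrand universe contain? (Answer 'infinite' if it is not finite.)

infinite

The signature has at least one function symbol (g, arity 3) and at least one constant (v).
Iterating g gives infinitely many distinct ground terms: v, g(v, v, v), g(g(v, v, v), g(v, v, v), g(v, v, v)), ...
So the Herbrand universe is infinite.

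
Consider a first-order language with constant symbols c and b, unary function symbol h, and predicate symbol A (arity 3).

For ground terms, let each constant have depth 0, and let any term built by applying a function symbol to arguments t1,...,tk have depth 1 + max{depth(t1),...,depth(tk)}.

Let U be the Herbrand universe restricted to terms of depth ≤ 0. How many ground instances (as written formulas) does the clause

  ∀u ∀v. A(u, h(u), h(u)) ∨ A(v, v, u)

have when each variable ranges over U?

Ground terms of depth ≤ 0:
  Count level by level. With function symbols h/1, the terms of depth ≤ k are the 2 constants together with each function applied to depth-≤(k−1) tuples, so N_k = 2 + N_{k-1}.
  N_0 = 2
  Explicitly: c, b.
So there are 2 ground terms available for substitution.
There are 2 variables to instantiate (u, v), each occurring in at least one literal, so different choices give different ground instances.
Number of ground instances = 2^2 = 4.

4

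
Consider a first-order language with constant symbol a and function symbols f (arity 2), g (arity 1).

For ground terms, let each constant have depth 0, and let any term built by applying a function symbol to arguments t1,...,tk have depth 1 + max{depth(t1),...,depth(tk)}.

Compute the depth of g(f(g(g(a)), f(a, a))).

4

depth(g(a)) = 1 + depth(a) = 1 + 0 = 1
depth(g(g(a))) = 1 + depth(g(a)) = 1 + 1 = 2
depth(f(a, a)) = 1 + max(0, 0) = 1
depth(f(g(g(a)), f(a, a))) = 1 + max(2, 1) = 3
depth(g(f(g(g(a)), f(a, a)))) = 1 + depth(f(g(g(a)), f(a, a))) = 1 + 3 = 4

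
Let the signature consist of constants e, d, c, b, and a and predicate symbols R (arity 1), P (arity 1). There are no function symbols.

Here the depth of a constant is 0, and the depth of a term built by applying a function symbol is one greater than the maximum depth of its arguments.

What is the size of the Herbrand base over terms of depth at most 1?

10

First count ground terms of depth ≤ 1.
With no function symbols every ground term is a constant, so there are exactly 5 ground terms at every depth bound.
N_0 = 5
N_1 = 5
Explicitly: e, d, c, b, a.
So |H| = 5.
Each predicate of arity r yields |H|^r ground atoms (one per choice of an r-tuple from H):
  R: 5;  P: 5
Total ground atoms: 5 + 5 = 10.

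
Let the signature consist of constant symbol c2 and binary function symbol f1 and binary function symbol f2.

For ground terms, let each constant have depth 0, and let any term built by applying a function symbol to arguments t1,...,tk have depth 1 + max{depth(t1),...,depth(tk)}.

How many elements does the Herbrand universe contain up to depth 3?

If N_k denotes the number of depth-≤k ground terms, the 1 constant gives N_0 = 1, and each function symbol of arity r contributes N_{k-1}^r new terms at level k: N_k = 1 + N_{k-1}^2 + N_{k-1}^2.
N_0 = 1
N_1 = 1 + 1^2 + 1^2 = 3
N_2 = 1 + 3^2 + 3^2 = 19
N_3 = 1 + 19^2 + 19^2 = 723

723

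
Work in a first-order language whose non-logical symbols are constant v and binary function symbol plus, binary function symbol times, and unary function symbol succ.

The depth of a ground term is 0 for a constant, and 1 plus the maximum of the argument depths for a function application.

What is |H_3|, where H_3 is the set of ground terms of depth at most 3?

2776

Count level by level. With function symbols plus/2, times/2, succ/1, the terms of depth ≤ k are the 1 constant together with each function applied to depth-≤(k−1) tuples, so N_k = 1 + N_{k-1}^2 + N_{k-1}^2 + N_{k-1}.
N_0 = 1
N_1 = 1 + 1^2 + 1^2 + 1 = 4
N_2 = 1 + 4^2 + 4^2 + 4 = 37
N_3 = 1 + 37^2 + 37^2 + 37 = 2776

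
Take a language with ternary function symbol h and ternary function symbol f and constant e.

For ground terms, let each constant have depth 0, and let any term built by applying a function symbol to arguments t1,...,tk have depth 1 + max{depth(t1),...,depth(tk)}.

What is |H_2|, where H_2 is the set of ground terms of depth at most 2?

Let N_k count ground terms of depth at most k. Each non-constant term of depth ≤ k is some function symbol applied to depth-≤(k−1) arguments, giving N_k = 1 + N_{k-1}^3 + N_{k-1}^3.
N_0 = 1
N_1 = 1 + 1^3 + 1^3 = 3
N_2 = 1 + 3^3 + 3^3 = 55

55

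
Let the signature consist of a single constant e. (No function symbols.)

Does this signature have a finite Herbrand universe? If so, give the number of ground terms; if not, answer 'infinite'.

There are no function symbols, so the only ground term is the single constant.
The Herbrand universe is {e}, finite with 1 element.

1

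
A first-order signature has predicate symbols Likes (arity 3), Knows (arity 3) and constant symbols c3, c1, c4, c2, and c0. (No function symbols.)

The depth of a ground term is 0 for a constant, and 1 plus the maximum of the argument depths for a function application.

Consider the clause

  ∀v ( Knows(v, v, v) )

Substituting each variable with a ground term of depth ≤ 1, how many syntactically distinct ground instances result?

5

Ground terms of depth ≤ 1:
  With no function symbols every ground term is a constant, so there are exactly 5 ground terms at every depth bound.
  N_0 = 5
  N_1 = 5
So there are 5 ground terms available for substitution.
There is 1 variable to instantiate (v),  occurring in at least one literal, so different choices give different ground instances.
Number of ground instances = 5.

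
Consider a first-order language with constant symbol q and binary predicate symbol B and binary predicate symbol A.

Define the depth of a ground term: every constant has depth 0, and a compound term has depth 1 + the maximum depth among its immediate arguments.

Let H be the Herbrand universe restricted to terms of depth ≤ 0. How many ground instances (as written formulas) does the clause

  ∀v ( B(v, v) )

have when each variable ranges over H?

Ground terms of depth ≤ 0:
  With no function symbols every ground term is a constant, so there is exactly 1 ground term at every depth bound.
  N_0 = 1
  Explicitly: q.
So there is exactly 1 ground term available for substitution.
The variable v ranges independently over the available ground terms, and distinct assignments produce distinct instances.
Number of ground instances = 1.

1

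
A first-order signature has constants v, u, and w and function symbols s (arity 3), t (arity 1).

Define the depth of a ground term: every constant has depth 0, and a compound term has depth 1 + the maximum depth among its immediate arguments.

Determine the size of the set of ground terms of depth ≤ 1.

33

Let N_k = |{terms of depth ≤ k}|. Then N_0 = 3 and N_k = 3 + N_{k-1}^3 + N_{k-1} for k ≥ 1 (one summand per function symbol, arity giving the exponent).
N_0 = 3
N_1 = 3 + 3^3 + 3 = 33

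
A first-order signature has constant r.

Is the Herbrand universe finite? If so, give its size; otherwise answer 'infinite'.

There are no function symbols, so the only ground term is the single constant.
The Herbrand universe is {r}, finite with 1 element.

1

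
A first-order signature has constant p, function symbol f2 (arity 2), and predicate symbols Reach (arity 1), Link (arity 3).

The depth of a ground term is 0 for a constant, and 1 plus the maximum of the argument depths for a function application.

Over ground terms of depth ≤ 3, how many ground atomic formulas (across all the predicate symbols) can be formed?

17602

First count ground terms of depth ≤ 3.
Let N_k count ground terms of depth at most k. Each non-constant term of depth ≤ k is some function symbol applied to depth-≤(k−1) arguments, giving N_k = 1 + N_{k-1}^2.
N_0 = 1
N_1 = 1 + 1^2 = 2
N_2 = 1 + 2^2 = 5
N_3 = 1 + 5^2 = 26
So |H| = 26.
For each predicate symbol, the number of ground atoms is |H| raised to its arity; summing:
  Reach: 26;  Link: 26^3 = 17576
Total ground atoms: 26 + 17576 = 17602.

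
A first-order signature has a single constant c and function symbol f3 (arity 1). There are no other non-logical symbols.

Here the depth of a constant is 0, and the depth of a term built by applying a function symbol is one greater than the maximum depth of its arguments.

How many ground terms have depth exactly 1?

1

Write N_k for the number of ground terms of depth ≤ k. A term of depth ≤ k is either a constant or a function symbol applied to arguments of depth ≤ k−1, so N_k = 1 + N_{k-1}.
N_0 = 1
N_1 = 1 + 1 = 2
Terms of depth exactly 1: N_1 − N_0 = 2 − 1 = 1.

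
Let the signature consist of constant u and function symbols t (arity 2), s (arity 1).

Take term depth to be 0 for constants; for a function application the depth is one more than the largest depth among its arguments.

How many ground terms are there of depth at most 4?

Count level by level. With function symbols t/2, s/1, the terms of depth ≤ k are the 1 constant together with each function applied to depth-≤(k−1) tuples, so N_k = 1 + N_{k-1}^2 + N_{k-1}.
N_0 = 1
N_1 = 1 + 1^2 + 1 = 3
N_2 = 1 + 3^2 + 3 = 13
N_3 = 1 + 13^2 + 13 = 183
N_4 = 1 + 183^2 + 183 = 33673

33673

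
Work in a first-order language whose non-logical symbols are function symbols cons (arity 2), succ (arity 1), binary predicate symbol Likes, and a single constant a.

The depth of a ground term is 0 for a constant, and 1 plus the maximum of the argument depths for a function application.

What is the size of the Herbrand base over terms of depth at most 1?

First count ground terms of depth ≤ 1.
Count level by level. With function symbols cons/2, succ/1, the terms of depth ≤ k are the 1 constant together with each function applied to depth-≤(k−1) tuples, so N_k = 1 + N_{k-1}^2 + N_{k-1}.
N_0 = 1
N_1 = 1 + 1^2 + 1 = 3
Explicitly: a, cons(a, a), succ(a).
So |H| = 3.
A ground atom is a predicate applied to a tuple of terms from H, so the count is the sum over predicates of |H|^arity:
  Likes: 3^2 = 9
Total ground atoms: 9.

9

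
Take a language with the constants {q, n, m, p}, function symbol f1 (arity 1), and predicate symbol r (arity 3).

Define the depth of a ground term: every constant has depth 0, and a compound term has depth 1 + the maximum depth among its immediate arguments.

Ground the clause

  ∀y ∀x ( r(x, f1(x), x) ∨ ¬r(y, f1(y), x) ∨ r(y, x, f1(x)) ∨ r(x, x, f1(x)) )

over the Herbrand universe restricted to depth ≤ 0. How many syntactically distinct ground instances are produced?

16

Ground terms of depth ≤ 0:
  If N_k denotes the number of depth-≤k ground terms, the 4 constants give N_0 = 4, and each function symbol of arity r contributes N_{k-1}^r new terms at level k: N_k = 4 + N_{k-1}.
  N_0 = 4
  Explicitly: q, n, m, p.
So there are 4 ground terms available for substitution.
The body mentions every one of the 2 quantified variables; since ground terms form a free algebra, no two substitutions collapse to the same formula.
Number of ground instances = 4^2 = 16.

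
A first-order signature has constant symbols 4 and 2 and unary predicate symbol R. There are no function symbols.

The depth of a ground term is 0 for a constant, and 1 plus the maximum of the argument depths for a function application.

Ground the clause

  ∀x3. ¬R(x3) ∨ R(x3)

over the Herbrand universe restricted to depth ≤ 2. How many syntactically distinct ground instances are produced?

Ground terms of depth ≤ 2:
  With no function symbols every ground term is a constant, so there are exactly 2 ground terms at every depth bound.
  N_0 = 2
  N_1 = 2
  N_2 = 2
So there are 2 ground terms available for substitution.
The variable x3 ranges independently over the available ground terms, and distinct assignments produce distinct instances.
Number of ground instances = 2.

2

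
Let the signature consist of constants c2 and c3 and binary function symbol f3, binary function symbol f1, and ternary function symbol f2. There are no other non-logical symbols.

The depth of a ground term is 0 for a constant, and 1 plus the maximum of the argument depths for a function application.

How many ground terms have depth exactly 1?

Write N_k for the number of ground terms of depth ≤ k. A term of depth ≤ k is either a constant or a function symbol applied to arguments of depth ≤ k−1, so N_k = 2 + N_{k-1}^2 + N_{k-1}^2 + N_{k-1}^3.
N_0 = 2
N_1 = 2 + 2^2 + 2^2 + 2^3 = 18
Terms of depth exactly 1: N_1 − N_0 = 18 − 2 = 16.

16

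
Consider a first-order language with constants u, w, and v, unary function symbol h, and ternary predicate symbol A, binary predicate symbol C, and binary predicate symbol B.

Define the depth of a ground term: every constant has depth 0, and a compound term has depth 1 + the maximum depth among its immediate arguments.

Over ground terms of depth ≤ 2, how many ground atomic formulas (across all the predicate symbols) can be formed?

891

First count ground terms of depth ≤ 2.
Count level by level. With function symbols h/1, the terms of depth ≤ k are the 3 constants together with each function applied to depth-≤(k−1) tuples, so N_k = 3 + N_{k-1}.
N_0 = 3
N_1 = 3 + 3 = 6
N_2 = 3 + 6 = 9
Explicitly: u, w, v, h(u), h(w), h(v), h(h(u)), h(h(w)), h(h(v)).
So |H| = 9.
A ground atom is a predicate applied to a tuple of terms from H, so the count is the sum over predicates of |H|^arity:
  A: 9^3 = 729;  C: 9^2 = 81;  B: 9^2 = 81
Total ground atoms: 729 + 81 + 81 = 891.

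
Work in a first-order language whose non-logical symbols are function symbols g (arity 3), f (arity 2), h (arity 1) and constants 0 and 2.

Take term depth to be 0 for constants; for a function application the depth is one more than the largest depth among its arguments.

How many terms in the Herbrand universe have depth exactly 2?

Let N_k count ground terms of depth at most k. Each non-constant term of depth ≤ k is some function symbol applied to depth-≤(k−1) arguments, giving N_k = 2 + N_{k-1}^3 + N_{k-1}^2 + N_{k-1}.
N_0 = 2
N_1 = 2 + 2^3 + 2^2 + 2 = 16
N_2 = 2 + 16^3 + 16^2 + 16 = 4370
Terms of depth exactly 2: N_2 − N_1 = 4370 − 16 = 4354.

4354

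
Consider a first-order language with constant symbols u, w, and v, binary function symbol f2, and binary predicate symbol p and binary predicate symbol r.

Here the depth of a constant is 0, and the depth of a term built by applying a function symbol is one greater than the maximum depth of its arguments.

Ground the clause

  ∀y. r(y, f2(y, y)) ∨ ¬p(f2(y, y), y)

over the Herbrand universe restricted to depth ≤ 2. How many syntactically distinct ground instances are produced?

Ground terms of depth ≤ 2:
  If N_k denotes the number of depth-≤k ground terms, the 3 constants give N_0 = 3, and each function symbol of arity r contributes N_{k-1}^r new terms at level k: N_k = 3 + N_{k-1}^2.
  N_0 = 3
  N_1 = 3 + 3^2 = 12
  N_2 = 3 + 12^2 = 147
So there are 147 ground terms available for substitution.
There is 1 variable to instantiate (y),  occurring in at least one literal, so different choices give different ground instances.
Number of ground instances = 147.

147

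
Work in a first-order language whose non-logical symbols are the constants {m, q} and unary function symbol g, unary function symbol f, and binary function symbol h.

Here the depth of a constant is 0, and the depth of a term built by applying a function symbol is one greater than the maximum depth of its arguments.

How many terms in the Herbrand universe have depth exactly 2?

112

Count level by level. With function symbols g/1, f/1, h/2, the terms of depth ≤ k are the 2 constants together with each function applied to depth-≤(k−1) tuples, so N_k = 2 + N_{k-1} + N_{k-1} + N_{k-1}^2.
N_0 = 2
N_1 = 2 + 2 + 2 + 2^2 = 10
N_2 = 2 + 10 + 10 + 10^2 = 122
Terms of depth exactly 2: N_2 − N_1 = 122 − 10 = 112.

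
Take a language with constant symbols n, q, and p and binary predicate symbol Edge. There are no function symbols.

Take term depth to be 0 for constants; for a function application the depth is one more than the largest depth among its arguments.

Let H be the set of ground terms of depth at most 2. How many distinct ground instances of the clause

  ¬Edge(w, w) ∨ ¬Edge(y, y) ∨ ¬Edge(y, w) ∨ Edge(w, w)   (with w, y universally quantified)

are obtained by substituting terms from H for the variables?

Ground terms of depth ≤ 2:
  With no function symbols every ground term is a constant, so there are exactly 3 ground terms at every depth bound.
  N_0 = 3
  N_1 = 3
  N_2 = 3
  Explicitly: n, q, p.
So there are 3 ground terms available for substitution.
The clause has 2 distinct variables (w, y), each appearing in the body. In the free term algebra distinct substitutions yield syntactically distinct ground instances.
Number of ground instances = 3^2 = 9.

9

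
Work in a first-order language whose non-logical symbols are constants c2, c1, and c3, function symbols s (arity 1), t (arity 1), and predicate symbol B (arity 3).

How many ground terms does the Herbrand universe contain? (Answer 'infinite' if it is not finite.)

The signature has at least one function symbol (s, arity 1) and at least one constant (c2).
Iterating s gives infinitely many distinct ground terms: c2, s(c2), s(s(c2)), ...
So the Herbrand universe is infinite.

infinite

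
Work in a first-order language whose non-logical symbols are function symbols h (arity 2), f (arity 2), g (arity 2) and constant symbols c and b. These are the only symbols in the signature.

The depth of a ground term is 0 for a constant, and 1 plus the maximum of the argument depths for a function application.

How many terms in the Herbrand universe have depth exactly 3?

If N_k denotes the number of depth-≤k ground terms, the 2 constants give N_0 = 2, and each function symbol of arity r contributes N_{k-1}^r new terms at level k: N_k = 2 + N_{k-1}^2 + N_{k-1}^2 + N_{k-1}^2.
N_0 = 2
N_1 = 2 + 2^2 + 2^2 + 2^2 = 14
N_2 = 2 + 14^2 + 14^2 + 14^2 = 590
N_3 = 2 + 590^2 + 590^2 + 590^2 = 1044302
Terms of depth exactly 3: N_3 − N_2 = 1044302 − 590 = 1043712.

1043712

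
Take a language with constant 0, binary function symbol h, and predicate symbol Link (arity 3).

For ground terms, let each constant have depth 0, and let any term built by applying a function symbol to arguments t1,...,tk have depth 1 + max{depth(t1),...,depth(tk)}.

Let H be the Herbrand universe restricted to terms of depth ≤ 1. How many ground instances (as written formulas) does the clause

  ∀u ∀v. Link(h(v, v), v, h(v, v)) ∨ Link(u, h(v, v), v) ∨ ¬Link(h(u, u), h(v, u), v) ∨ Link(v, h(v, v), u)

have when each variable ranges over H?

Ground terms of depth ≤ 1:
  Let N_k = |{terms of depth ≤ k}|. Then N_0 = 1 and N_k = 1 + N_{k-1}^2 for k ≥ 1 (one summand per function symbol, arity giving the exponent).
  N_0 = 1
  N_1 = 1 + 1^2 = 2
  Explicitly: 0, h(0, 0).
So there are 2 ground terms available for substitution.
There are 2 variables to instantiate (u, v), each occurring in at least one literal, so different choices give different ground instances.
Number of ground instances = 2^2 = 4.

4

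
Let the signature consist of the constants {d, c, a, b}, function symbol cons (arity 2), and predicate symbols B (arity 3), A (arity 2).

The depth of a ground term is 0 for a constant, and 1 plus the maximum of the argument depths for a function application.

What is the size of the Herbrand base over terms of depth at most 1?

8400

First count ground terms of depth ≤ 1.
Count level by level. With function symbols cons/2, the terms of depth ≤ k are the 4 constants together with each function applied to depth-≤(k−1) tuples, so N_k = 4 + N_{k-1}^2.
N_0 = 4
N_1 = 4 + 4^2 = 20
So |H| = 20.
Each predicate of arity r yields |H|^r ground atoms (one per choice of an r-tuple from H):
  B: 20^3 = 8000;  A: 20^2 = 400
Total ground atoms: 8000 + 400 = 8400.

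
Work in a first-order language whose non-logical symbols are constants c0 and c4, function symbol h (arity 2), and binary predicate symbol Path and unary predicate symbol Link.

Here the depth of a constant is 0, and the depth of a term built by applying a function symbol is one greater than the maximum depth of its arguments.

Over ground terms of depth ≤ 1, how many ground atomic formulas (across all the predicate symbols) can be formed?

42

First count ground terms of depth ≤ 1.
Write N_k for the number of ground terms of depth ≤ k. A term of depth ≤ k is either a constant or a function symbol applied to arguments of depth ≤ k−1, so N_k = 2 + N_{k-1}^2.
N_0 = 2
N_1 = 2 + 2^2 = 6
Explicitly: c0, c4, h(c0, c0), h(c0, c4), h(c4, c0), h(c4, c4).
So |H| = 6.
Ground atoms are formed by filling each argument slot of a predicate with a term from H, so an r-ary predicate gives |H|^r atoms:
  Path: 6^2 = 36;  Link: 6
Total ground atoms: 36 + 6 = 42.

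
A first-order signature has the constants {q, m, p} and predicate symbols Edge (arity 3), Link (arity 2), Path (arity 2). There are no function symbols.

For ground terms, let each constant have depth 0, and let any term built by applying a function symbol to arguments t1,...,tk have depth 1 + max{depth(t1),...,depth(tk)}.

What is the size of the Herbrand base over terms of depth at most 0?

45

First count ground terms of depth ≤ 0.
With no function symbols every ground term is a constant, so there are exactly 3 ground terms at every depth bound.
N_0 = 3
So |H| = 3.
Each predicate of arity r yields |H|^r ground atoms (one per choice of an r-tuple from H):
  Edge: 3^3 = 27;  Link: 3^2 = 9;  Path: 3^2 = 9
Total ground atoms: 27 + 9 + 9 = 45.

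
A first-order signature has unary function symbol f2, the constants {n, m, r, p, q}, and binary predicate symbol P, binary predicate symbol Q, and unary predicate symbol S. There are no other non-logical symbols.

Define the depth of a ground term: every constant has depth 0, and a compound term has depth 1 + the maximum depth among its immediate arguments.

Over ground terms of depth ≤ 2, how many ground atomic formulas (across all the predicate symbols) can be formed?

465

First count ground terms of depth ≤ 2.
Let N_k count ground terms of depth at most k. Each non-constant term of depth ≤ k is some function symbol applied to depth-≤(k−1) arguments, giving N_k = 5 + N_{k-1}.
N_0 = 5
N_1 = 5 + 5 = 10
N_2 = 5 + 10 = 15
So |H| = 15.
Each predicate of arity r yields |H|^r ground atoms (one per choice of an r-tuple from H):
  P: 15^2 = 225;  Q: 15^2 = 225;  S: 15
Total ground atoms: 225 + 225 + 15 = 465.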